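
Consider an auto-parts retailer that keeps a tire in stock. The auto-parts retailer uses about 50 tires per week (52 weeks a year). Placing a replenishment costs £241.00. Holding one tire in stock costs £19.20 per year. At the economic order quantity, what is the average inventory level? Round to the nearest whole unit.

Annual demand D = 50 × 52 = 2,600.
EOQ = √(2DS/H) = √(2 × 2,600 × 241 / 19.2) ≈ 255.48.
Average inventory = Q*/2 ≈ 255.48 / 2 = 127.741.

Average inventory ≈ 128 tires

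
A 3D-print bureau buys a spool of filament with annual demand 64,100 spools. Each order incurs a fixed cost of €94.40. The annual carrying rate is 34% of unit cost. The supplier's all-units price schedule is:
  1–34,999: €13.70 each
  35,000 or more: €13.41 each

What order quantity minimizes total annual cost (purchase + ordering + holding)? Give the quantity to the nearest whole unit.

Holding cost per unit per year at price C is H = 0.34·C.
Candidates are each tier's EOQ (if it falls in that tier) and each price-break quantity.
EOQ at €13.70 = 1611.9 (feasible in tier 1): TC = 64,100×€13.70 + (64,100/1611.9)×94.4 + (1611.9/2)×0.34×€13.70 = €885,678.09.
EOQ at €13.41 = 1629.2 < 35000, so use break Q=35000: TC = 64,100×€13.41 + (64,100/35000.0)×94.4 + (35000.0/2)×0.34×€13.41 = €939,543.39.
Lowest total cost is €885,678.09 at Q = 1611.9.

Q* ≈ 1,612 spools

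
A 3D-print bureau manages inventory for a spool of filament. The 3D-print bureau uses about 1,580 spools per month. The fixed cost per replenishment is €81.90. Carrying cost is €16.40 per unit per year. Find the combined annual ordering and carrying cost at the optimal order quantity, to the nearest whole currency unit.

Annual demand D = 1,580 × 12 = 18,960.
Q* = √(2DS/H) = √(2 × 18,960 × 81.9 / 16.4) ≈ 435.17.
At Q*, ordering cost (D/Q*)S equals holding cost (Q*/2)H, each = √(DSH/2).
Minimum total = √(2DSH) = √(2 × 18,960 × 81.9 × 16.4) ≈ 7136.710.

TC* ≈ €7,137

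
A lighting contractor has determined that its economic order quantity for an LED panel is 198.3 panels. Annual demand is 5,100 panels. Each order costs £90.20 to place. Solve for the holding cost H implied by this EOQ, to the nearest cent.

Squaring Q* = √(2DS/H) gives Q*² = 2DS/H.
From Q* = √(2DS/H): H = 2DS / Q*² = 2 × 5,100 × 90.2 / 198.3² = 23.3971.

H ≈ £23.40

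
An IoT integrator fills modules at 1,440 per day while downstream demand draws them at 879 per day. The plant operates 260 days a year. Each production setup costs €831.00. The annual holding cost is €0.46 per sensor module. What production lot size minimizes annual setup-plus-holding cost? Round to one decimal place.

Annual demand D = 879 × 260 = 228,540.
Production build-up factor (1 − d/p) = 1 − 879/1,440 = 0.3896.
Q* = √(2DS / (H(1 − d/p))) = √(2 × 228,540 × 831 / (0.46 × 0.3896)).
= √(379,833,480 / 0.1792) ≈ 46038.114.

Q* ≈ 46,038.1 modules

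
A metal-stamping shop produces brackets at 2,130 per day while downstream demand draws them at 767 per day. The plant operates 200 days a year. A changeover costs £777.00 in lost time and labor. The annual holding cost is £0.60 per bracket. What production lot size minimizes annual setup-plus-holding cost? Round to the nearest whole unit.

Q* ≈ 24,917 brackets

Annual demand D = 767 × 200 = 153,400.
Production build-up factor (1 − d/p) = 1 − 767/2,130 = 0.6399.
Q* = √(2DS / (H(1 − d/p))) = √(2 × 153,400 × 777 / (0.6 × 0.6399)).
= √(238,383,600 / 0.3839) ≈ 24917.498.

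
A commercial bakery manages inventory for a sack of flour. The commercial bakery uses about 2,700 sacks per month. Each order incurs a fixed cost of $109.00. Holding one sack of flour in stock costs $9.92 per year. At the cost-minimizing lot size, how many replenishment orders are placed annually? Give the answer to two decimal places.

Annual demand D = 2,700 × 12 = 32,400.
Q* = √(2DS/H) = √(2 × 32,400 × 109 / 9.92) ≈ 843.81.
Orders per year = D / Q* = 32,400 / 843.81 ≈ 38.397.

N ≈ 38.40 orders per year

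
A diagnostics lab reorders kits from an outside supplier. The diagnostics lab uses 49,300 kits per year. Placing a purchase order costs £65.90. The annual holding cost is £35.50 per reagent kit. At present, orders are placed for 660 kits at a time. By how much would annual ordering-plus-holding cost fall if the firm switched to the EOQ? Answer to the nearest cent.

Extra cost ≈ £1,449.71 per year

EOQ = √(2DS/H) = √(2 × 49,300 × 65.9 / 35.5) ≈ 427.83.
Cost at Q* = (D/Q*)S + (Q*/2)H = √(2DSH) ≈ £15,187.82.
Cost at Q = 660: (49,300/660)×65.9 + (660/2)×35.5 = £4,922.53 + £11,715.00 = £16,637.53.
Excess = £16,637.53 − £15,187.82 = £1,449.71.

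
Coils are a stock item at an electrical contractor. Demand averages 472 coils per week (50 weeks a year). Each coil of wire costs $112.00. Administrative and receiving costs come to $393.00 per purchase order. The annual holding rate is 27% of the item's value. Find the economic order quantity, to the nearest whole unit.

Q* ≈ 783 coils

Annual demand D = 472 × 50 = 23,600.
Holding cost H = 0.27 × $112.00 = $30.2400 per unit per year.
EOQ = √(2DS / H) = √(2 × 23,600 × 393 / 30.24).
= √(18,549,600 / 30.24) = √613,412.6984 ≈ 783.207.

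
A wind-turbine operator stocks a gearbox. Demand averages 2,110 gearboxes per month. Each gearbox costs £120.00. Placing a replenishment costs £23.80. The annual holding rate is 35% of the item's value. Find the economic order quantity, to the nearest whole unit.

Q* ≈ 169 gearboxes

Annual demand D = 2,110 × 12 = 25,320.
Holding cost H = 0.35 × £120.00 = £42.0000 per unit per year.
EOQ = √(2DS / H) = √(2 × 25,320 × 23.8 / 42).
= √(1,205,232 / 42) = √28,696 ≈ 169.399.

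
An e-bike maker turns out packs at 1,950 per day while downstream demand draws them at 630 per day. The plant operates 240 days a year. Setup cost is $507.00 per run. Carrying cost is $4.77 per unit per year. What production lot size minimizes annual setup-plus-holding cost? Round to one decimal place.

Q* ≈ 6,890.7 packs

Annual demand D = 630 × 240 = 151,200.
Production build-up factor (1 − d/p) = 1 − 630/1,950 = 0.6769.
Q* = √(2DS / (H(1 − d/p))) = √(2 × 151,200 × 507 / (4.77 × 0.6769)).
= √(153,316,800 / 3.2289) ≈ 6890.743.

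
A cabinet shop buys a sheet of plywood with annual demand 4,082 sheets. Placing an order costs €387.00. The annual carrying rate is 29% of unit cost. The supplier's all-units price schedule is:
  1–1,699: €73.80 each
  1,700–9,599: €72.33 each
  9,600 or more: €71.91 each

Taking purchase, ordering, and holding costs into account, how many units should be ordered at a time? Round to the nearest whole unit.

Holding cost per unit per year at price C is H = 0.29·C.
Candidates are each tier's EOQ (if it falls in that tier) and each price-break quantity.
EOQ at €73.80 = 384.2 (feasible in tier 1): TC = 4,082×€73.80 + (4,082/384.2)×387 + (384.2/2)×0.29×€73.80 = €309,474.67.
EOQ at €72.33 = 388.1 < 1700, so use break Q=1700: TC = 4,082×€72.33 + (4,082/1700.0)×387 + (1700.0/2)×0.29×€72.33 = €314,009.66.
EOQ at €71.91 = 389.2 < 9600, so use break Q=9600: TC = 4,082×€71.91 + (4,082/9600.0)×387 + (9600.0/2)×0.29×€71.91 = €393,799.90.
Lowest total cost is €309,474.67 at Q = 384.2.

Q* ≈ 384 sheets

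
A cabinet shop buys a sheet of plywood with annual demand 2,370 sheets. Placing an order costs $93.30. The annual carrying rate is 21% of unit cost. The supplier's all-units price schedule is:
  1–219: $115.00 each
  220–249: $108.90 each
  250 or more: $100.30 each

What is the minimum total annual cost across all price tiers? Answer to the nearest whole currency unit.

Holding cost per unit per year at price C is H = 0.21·C.
Evaluate total cost at each tier's feasible EOQ or, if the EOQ is below the tier, at the tier's minimum quantity.
EOQ at $115.00 = 135.3 (feasible in tier 1): TC = 2,370×$115.00 + (2,370/135.3)×93.3 + (135.3/2)×0.21×$115.00 = $275,818.05.
EOQ at $108.90 = 139.1 < 220, so use break Q=220: TC = 2,370×$108.90 + (2,370/220.0)×93.3 + (220.0/2)×0.21×$108.90 = $261,613.69.
EOQ at $100.30 = 144.9 < 250, so use break Q=250: TC = 2,370×$100.30 + (2,370/250.0)×93.3 + (250.0/2)×0.21×$100.30 = $241,228.36.
Lowest total cost among the candidates is at Q = 250.0.

TC* ≈ $241,228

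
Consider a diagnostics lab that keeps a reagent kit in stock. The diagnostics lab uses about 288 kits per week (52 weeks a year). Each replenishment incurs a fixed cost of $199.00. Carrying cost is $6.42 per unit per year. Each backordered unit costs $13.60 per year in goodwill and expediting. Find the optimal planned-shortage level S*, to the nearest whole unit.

Annual demand D = 288 × 52 = 14,976.
With planned backorders, Q* = √(2DS/H) · √((H+B)/B).
√(2DS/H) = √(2 × 14,976 × 199 / 6.42) = 963.545.
√((H+B)/B) = √((6.42+13.6)/13.6) = 1.2133.
Q* ≈ 1169.054.
S* = Q* · H/(H+B) = 1169.054 × 6.42/20.02 ≈ 374.891.

S* ≈ 375 kits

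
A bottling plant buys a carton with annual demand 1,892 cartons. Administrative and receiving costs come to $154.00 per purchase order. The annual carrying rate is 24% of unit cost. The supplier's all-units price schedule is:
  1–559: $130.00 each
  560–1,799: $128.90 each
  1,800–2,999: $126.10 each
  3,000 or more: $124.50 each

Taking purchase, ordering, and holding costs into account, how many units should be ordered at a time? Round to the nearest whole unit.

Holding cost per unit per year at price C is H = 0.24·C.
Evaluate total cost at each tier's feasible EOQ or, if the EOQ is below the tier, at the tier's minimum quantity.
EOQ at $130.00 = 136.7 (feasible in tier 1): TC = 1,892×$130.00 + (1,892/136.7)×154 + (136.7/2)×0.24×$130.00 = $250,223.96.
EOQ at $128.90 = 137.2 < 560, so use break Q=560: TC = 1,892×$128.90 + (1,892/560.0)×154 + (560.0/2)×0.24×$128.90 = $253,061.18.
EOQ at $126.10 = 138.8 < 1800, so use break Q=1800: TC = 1,892×$126.10 + (1,892/1800.0)×154 + (1800.0/2)×0.24×$126.10 = $265,980.67.
EOQ at $124.50 = 139.7 < 3000, so use break Q=3000: TC = 1,892×$124.50 + (1,892/3000.0)×154 + (3000.0/2)×0.24×$124.50 = $280,471.12.
Lowest total cost is $250,223.96 at Q = 136.7.

Q* ≈ 137 cartons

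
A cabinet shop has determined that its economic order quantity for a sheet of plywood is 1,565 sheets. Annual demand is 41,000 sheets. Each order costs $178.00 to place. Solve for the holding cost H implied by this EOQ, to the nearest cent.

Invert the EOQ relation Q*² = 2DS/H.
From Q* = √(2DS/H): H = 2DS / Q*² = 2 × 41,000 × 178 / 1,565² = 5.9594.

H ≈ $5.96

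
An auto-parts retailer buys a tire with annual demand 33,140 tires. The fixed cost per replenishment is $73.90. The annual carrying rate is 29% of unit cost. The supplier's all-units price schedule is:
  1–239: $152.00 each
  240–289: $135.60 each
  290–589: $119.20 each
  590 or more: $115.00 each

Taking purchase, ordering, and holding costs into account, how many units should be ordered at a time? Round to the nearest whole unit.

Q* ≈ 590 tires

Holding cost per unit per year at price C is H = 0.29·C.
For each price level, check whether its EOQ is feasible; otherwise the best quantity at that price is the breakpoint.
Tier 1 ($152.00): EOQ = 333.3 exceeds tier's upper bound 239, so this tier is dominated.
Tier 2 ($135.60): EOQ = 352.9 exceeds tier's upper bound 289, so this tier is dominated.
EOQ at $119.20 = 376.4 (feasible in tier 3): TC = 33,140×$119.20 + (33,140/376.4)×73.9 + (376.4/2)×0.29×$119.20 = $3,963,300.20.
EOQ at $115.00 = 383.2 < 590, so use break Q=590: TC = 33,140×$115.00 + (33,140/590.0)×73.9 + (590.0/2)×0.29×$115.00 = $3,825,089.18.
Lowest total cost is $3,825,089.18 at Q = 590.0.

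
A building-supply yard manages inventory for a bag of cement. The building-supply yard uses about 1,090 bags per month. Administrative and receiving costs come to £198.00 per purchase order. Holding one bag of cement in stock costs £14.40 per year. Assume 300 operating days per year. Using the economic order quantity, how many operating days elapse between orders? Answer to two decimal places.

T ≈ 13.76 days

Annual demand D = 1,090 × 12 = 13,080.
Q* = √(2DS/H) = √(2 × 13,080 × 198 / 14.4) ≈ 599.75.
Cycle time = Q*/D × 300 = 599.75 / 13,080 × 300 ≈ 13.756 days.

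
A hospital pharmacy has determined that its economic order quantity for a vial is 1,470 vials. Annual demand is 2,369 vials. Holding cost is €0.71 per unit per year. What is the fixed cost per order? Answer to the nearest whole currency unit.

S ≈ €324

Squaring Q* = √(2DS/H) gives Q*² = 2DS/H.
From Q* = √(2DS/H): S = Q*²H / (2D) = 1,470² × 0.71 / (2 × 2,369) = 323.8157.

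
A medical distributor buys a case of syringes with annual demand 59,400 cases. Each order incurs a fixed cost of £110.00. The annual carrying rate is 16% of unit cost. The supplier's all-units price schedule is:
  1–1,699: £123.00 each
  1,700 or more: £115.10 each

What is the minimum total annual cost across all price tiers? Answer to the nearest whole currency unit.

TC* ≈ £6,856,437

Holding cost per unit per year at price C is H = 0.16·C.
For each price level, check whether its EOQ is feasible; otherwise the best quantity at that price is the breakpoint.
EOQ at £123.00 = 814.9 (feasible in tier 1): TC = 59,400×£123.00 + (59,400/814.9)×110 + (814.9/2)×0.16×£123.00 = £7,322,236.78.
EOQ at £115.10 = 842.4 < 1700, so use break Q=1700: TC = 59,400×£115.10 + (59,400/1700.0)×110 + (1700.0/2)×0.16×£115.10 = £6,856,437.13.
Lowest total cost among the candidates is at Q = 1700.0.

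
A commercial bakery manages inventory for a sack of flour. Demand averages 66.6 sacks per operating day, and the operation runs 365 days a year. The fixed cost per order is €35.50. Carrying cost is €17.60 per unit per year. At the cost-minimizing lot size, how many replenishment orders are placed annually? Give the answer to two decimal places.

Annual demand D = 66.6 × 365 = 24,309.
The optimal lot size = √(2DS/H) = √(2 × 24,309 × 35.5 / 17.6) ≈ 313.15.
Orders per year = D / Q* = 24,309 / 313.15 ≈ 77.627.

N ≈ 77.63 orders per year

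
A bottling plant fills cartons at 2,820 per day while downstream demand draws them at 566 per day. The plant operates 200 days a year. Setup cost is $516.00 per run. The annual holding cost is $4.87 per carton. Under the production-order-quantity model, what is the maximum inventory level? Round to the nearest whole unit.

I_max ≈ 4,379 cartons

Annual demand D = 566 × 200 = 113,200.
Production build-up factor (1 − d/p) = 1 − 566/2,820 = 0.7993.
Q* = √(2DS / (H(1 − d/p))) = √(2 × 113,200 × 516 / (4.87 × 0.7993)).
= √(116,822,400 / 3.8925) ≈ 5478.305.
Maximum inventory = Q*(1 − d/p) = 5478.305 × 0.7993 ≈ 4378.758.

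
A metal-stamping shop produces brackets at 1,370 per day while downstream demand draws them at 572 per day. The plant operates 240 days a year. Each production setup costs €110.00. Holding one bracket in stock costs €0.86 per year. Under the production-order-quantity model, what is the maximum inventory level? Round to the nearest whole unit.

Annual demand D = 572 × 240 = 137,280.
Production build-up factor (1 − d/p) = 1 − 572/1,370 = 0.5825.
Q* = √(2DS / (H(1 − d/p))) = √(2 × 137,280 × 110 / (0.86 × 0.5825)).
= √(30,201,600 / 0.5009) ≈ 7764.698.
Maximum inventory = Q*(1 − d/p) = 7764.698 × 0.5825 ≈ 4522.795.

I_max ≈ 4,523 brackets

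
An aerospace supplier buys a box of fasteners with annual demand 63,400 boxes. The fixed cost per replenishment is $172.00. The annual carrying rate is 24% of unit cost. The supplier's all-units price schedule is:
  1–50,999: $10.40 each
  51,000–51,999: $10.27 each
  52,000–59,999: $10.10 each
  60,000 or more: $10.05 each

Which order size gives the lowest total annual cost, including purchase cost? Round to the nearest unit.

Holding cost per unit per year at price C is H = 0.24·C.
For each price level, check whether its EOQ is feasible; otherwise the best quantity at that price is the breakpoint.
EOQ at $10.40 = 2956.0 (feasible in tier 1): TC = 63,400×$10.40 + (63,400/2956.0)×172 + (2956.0/2)×0.24×$10.40 = $666,738.13.
EOQ at $10.27 = 2974.6 < 51000, so use break Q=51000: TC = 63,400×$10.27 + (63,400/51000.0)×172 + (51000.0/2)×0.24×$10.27 = $714,184.22.
EOQ at $10.10 = 2999.6 < 52000, so use break Q=52000: TC = 63,400×$10.10 + (63,400/52000.0)×172 + (52000.0/2)×0.24×$10.10 = $703,573.71.
EOQ at $10.05 = 3007.0 < 60000, so use break Q=60000: TC = 63,400×$10.05 + (63,400/60000.0)×172 + (60000.0/2)×0.24×$10.05 = $709,711.75.
Lowest total cost is $666,738.13 at Q = 2956.0.

Q* ≈ 2,956 boxes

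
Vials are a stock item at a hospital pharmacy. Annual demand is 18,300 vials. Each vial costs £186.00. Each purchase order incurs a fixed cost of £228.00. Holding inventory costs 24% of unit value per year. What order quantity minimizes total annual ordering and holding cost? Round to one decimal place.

Q* ≈ 432.4 vials

Holding cost H = 0.24 × £186.00 = £44.6400 per unit per year.
EOQ = √(2DS / H) = √(2 × 18,300 × 228 / 44.64).
= √(8,344,800 / 44.64) = √186,935.4839 ≈ 432.360.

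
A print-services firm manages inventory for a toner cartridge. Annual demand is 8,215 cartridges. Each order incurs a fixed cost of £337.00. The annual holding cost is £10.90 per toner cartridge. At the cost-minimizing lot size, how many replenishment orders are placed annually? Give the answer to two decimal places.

N ≈ 11.53 orders per year

Q* = √(2DS/H) = √(2 × 8,215 × 337 / 10.9) ≈ 712.72.
Orders per year = D / Q* = 8,215 / 712.72 ≈ 11.526.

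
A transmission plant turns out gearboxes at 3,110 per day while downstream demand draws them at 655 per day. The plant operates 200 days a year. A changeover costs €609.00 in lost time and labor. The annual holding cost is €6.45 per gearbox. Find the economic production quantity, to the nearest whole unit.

Annual demand D = 655 × 200 = 131,000.
Production build-up factor (1 − d/p) = 1 − 655/3,110 = 0.7894.
Q* = √(2DS / (H(1 − d/p))) = √(2 × 131,000 × 609 / (6.45 × 0.7894)).
= √(159,558,000 / 5.0916) ≈ 5598.013.

Q* ≈ 5,598 gearboxes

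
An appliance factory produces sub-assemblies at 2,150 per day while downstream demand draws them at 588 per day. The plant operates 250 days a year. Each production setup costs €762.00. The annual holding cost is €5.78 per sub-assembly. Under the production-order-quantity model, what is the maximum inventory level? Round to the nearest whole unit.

Annual demand D = 588 × 250 = 147,000.
Production build-up factor (1 − d/p) = 1 − 588/2,150 = 0.7265.
Q* = √(2DS / (H(1 − d/p))) = √(2 × 147,000 × 762 / (5.78 × 0.7265)).
= √(224,028,000 / 4.1992) ≈ 7304.087.
Maximum inventory = Q*(1 − d/p) = 7304.087 × 0.7265 ≈ 5306.504.

I_max ≈ 5,307 sub-assemblies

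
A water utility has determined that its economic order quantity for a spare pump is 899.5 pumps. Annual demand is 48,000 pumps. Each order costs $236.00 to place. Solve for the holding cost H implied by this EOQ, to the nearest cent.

H ≈ $28.00

Squaring Q* = √(2DS/H) gives Q*² = 2DS/H.
From Q* = √(2DS/H): H = 2DS / Q*² = 2 × 48,000 × 236 / 899.5² = 28.0015.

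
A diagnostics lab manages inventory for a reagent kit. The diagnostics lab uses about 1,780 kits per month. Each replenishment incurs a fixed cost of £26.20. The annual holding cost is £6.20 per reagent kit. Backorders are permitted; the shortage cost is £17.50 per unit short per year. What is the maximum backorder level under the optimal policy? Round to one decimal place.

S* ≈ 129.4 kits

Annual demand D = 1,780 × 12 = 21,360.
With planned backorders, Q* = √(2DS/H) · √((H+B)/B).
√(2DS/H) = √(2 × 21,360 × 26.2 / 6.2) = 424.884.
√((H+B)/B) = √((6.2+17.5)/17.5) = 1.1637.
Q* ≈ 494.454.
S* = Q* · H/(H+B) = 494.454 × 6.2/23.7 ≈ 129.351.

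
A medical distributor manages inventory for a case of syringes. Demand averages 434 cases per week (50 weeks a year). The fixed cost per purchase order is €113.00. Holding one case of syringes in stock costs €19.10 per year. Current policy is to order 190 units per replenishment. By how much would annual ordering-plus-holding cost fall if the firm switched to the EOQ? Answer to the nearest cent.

Extra cost ≈ €5,041.95 per year

Annual demand D = 434 × 50 = 21,700.
EOQ = √(2DS/H) = √(2 × 21,700 × 113 / 19.1) ≈ 506.72.
Cost at Q* = (D/Q*)S + (Q*/2)H = √(2DSH) ≈ €9,678.34.
Cost at Q = 190: (21,700/190)×113 + (190/2)×19.1 = €12,905.79 + €1,814.50 = €14,720.29.
Excess = €14,720.29 − €9,678.34 = €5,041.95.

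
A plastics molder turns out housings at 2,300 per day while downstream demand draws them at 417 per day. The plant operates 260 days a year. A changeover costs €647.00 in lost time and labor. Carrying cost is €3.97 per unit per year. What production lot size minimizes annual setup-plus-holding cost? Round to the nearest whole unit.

Annual demand D = 417 × 260 = 108,420.
Production build-up factor (1 − d/p) = 1 − 417/2,300 = 0.8187.
Q* = √(2DS / (H(1 − d/p))) = √(2 × 108,420 × 647 / (3.97 × 0.8187)).
= √(140,295,480 / 3.2502) ≈ 6570.000.

Q* ≈ 6,570 housings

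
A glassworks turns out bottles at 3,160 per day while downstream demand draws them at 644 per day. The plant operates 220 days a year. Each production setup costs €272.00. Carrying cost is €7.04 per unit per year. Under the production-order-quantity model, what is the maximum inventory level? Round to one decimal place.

I_max ≈ 2,952.4 bottles

Annual demand D = 644 × 220 = 141,680.
Production build-up factor (1 − d/p) = 1 − 644/3,160 = 0.7962.
Q* = √(2DS / (H(1 − d/p))) = √(2 × 141,680 × 272 / (7.04 × 0.7962)).
= √(77,073,920 / 5.6053) ≈ 3708.136.
Maximum inventory = Q*(1 − d/p) = 3708.136 × 0.7962 ≈ 2952.427.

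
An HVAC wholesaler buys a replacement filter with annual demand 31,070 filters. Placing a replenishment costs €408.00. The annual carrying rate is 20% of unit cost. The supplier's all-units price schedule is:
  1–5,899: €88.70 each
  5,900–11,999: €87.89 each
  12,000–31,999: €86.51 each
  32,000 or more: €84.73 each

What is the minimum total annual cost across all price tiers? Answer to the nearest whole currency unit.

TC* ≈ €2,777,117

Holding cost per unit per year at price C is H = 0.20·C.
Candidates are each tier's EOQ (if it falls in that tier) and each price-break quantity.
EOQ at €88.70 = 1195.5 (feasible in tier 1): TC = 31,070×€88.70 + (31,070/1195.5)×408 + (1195.5/2)×0.20×€88.70 = €2,777,116.65.
EOQ at €87.89 = 1201.0 < 5900, so use break Q=5900: TC = 31,070×€87.89 + (31,070/5900.0)×408 + (5900.0/2)×0.20×€87.89 = €2,784,745.97.
EOQ at €86.51 = 1210.5 < 12000, so use break Q=12000: TC = 31,070×€86.51 + (31,070/12000.0)×408 + (12000.0/2)×0.20×€86.51 = €2,792,734.08.
EOQ at €84.73 = 1223.2 < 32000, so use break Q=32000: TC = 31,070×€84.73 + (31,070/32000.0)×408 + (32000.0/2)×0.20×€84.73 = €2,904,093.24.
Lowest total cost among the candidates is at Q = 1195.5.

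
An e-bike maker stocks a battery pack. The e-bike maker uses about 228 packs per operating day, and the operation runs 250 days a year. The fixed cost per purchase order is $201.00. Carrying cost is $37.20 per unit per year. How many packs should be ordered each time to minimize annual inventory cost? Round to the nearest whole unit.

Q* ≈ 785 packs

Annual demand D = 228 × 250 = 57,000.
EOQ = √(2DS / H) = √(2 × 57,000 × 201 / 37.2).
= √(22,914,000 / 37.2) = √615,967.7419 ≈ 784.836.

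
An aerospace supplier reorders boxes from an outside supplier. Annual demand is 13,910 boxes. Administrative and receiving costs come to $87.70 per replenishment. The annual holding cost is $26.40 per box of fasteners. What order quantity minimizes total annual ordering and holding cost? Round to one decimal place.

EOQ = √(2DS / H) = √(2 × 13,910 × 87.7 / 26.4).
= √(2,439,814 / 26.4) = √92,417.197 ≈ 304.002.

Q* ≈ 304.0 boxes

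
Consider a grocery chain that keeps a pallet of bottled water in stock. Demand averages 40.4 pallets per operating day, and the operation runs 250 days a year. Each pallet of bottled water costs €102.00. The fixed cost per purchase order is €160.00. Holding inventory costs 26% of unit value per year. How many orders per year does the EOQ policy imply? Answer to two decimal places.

Annual demand D = 40.4 × 250 = 10,100.
Holding cost H = 0.26 × €102.00 = €26.5200 per unit per year.
Q* = √(2DS/H) = √(2 × 10,100 × 160 / 26.52) ≈ 349.10.
Orders per year = D / Q* = 10,100 / 349.10 ≈ 28.932.

N ≈ 28.93 orders per year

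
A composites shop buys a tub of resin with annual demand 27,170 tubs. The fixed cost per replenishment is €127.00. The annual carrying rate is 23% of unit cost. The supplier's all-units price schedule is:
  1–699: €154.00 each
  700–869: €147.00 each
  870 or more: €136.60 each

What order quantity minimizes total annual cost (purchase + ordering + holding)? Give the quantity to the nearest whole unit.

Q* ≈ 870 tubs

Holding cost per unit per year at price C is H = 0.23·C.
Candidates are each tier's EOQ (if it falls in that tier) and each price-break quantity.
EOQ at €154.00 = 441.4 (feasible in tier 1): TC = 27,170×€154.00 + (27,170/441.4)×127 + (441.4/2)×0.23×€154.00 = €4,199,814.57.
EOQ at €147.00 = 451.8 < 700, so use break Q=700: TC = 27,170×€147.00 + (27,170/700.0)×127 + (700.0/2)×0.23×€147.00 = €4,010,752.91.
EOQ at €136.60 = 468.7 < 870, so use break Q=870: TC = 27,170×€136.60 + (27,170/870.0)×127 + (870.0/2)×0.23×€136.60 = €3,729,055.03.
Lowest total cost is €3,729,055.03 at Q = 870.0.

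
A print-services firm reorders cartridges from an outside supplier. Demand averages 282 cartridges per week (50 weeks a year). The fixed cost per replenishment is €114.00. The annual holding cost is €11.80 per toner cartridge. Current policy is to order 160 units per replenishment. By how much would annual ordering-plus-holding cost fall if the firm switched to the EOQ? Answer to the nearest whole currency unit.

Extra cost ≈ €4,831 per year

Annual demand D = 282 × 50 = 14,100.
EOQ = √(2DS/H) = √(2 × 14,100 × 114 / 11.8) ≈ 521.96.
Cost at Q* = (D/Q*)S + (Q*/2)H = √(2DSH) ≈ €6,159.11.
Cost at Q = 160: (14,100/160)×114 + (160/2)×11.8 = €10,046.25 + €944.00 = €10,990.25.
Excess = €10,990.25 − €6,159.11 = €4,831.14.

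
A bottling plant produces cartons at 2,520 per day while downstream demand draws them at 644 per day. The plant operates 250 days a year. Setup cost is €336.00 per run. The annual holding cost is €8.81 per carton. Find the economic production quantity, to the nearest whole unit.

Annual demand D = 644 × 250 = 161,000.
Production build-up factor (1 − d/p) = 1 − 644/2,520 = 0.7444.
Q* = √(2DS / (H(1 − d/p))) = √(2 × 161,000 × 336 / (8.81 × 0.7444)).
= √(108,192,000 / 6.5586) ≈ 4061.566.

Q* ≈ 4,062 cartons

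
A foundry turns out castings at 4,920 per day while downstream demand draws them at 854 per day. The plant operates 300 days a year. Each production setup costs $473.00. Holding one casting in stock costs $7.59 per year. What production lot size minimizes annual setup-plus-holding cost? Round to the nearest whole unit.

Annual demand D = 854 × 300 = 256,200.
Production build-up factor (1 − d/p) = 1 − 854/4,920 = 0.8264.
Q* = √(2DS / (H(1 − d/p))) = √(2 × 256,200 × 473 / (7.59 × 0.8264)).
= √(242,365,200 / 6.2725) ≈ 6216.030.

Q* ≈ 6,216 castings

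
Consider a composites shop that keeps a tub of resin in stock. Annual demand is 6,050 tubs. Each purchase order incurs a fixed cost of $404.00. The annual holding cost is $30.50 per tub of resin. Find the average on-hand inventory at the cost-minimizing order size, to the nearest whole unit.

Average inventory ≈ 200 tubs

The optimal lot size = √(2DS/H) = √(2 × 6,050 × 404 / 30.5) ≈ 400.34.
Average inventory = Q*/2 ≈ 400.34 / 2 = 200.172.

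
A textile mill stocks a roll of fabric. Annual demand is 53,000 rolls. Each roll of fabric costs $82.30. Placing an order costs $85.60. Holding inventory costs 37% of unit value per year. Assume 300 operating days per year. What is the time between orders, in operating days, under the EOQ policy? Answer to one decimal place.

Holding cost H = 0.37 × $82.30 = $30.4510 per unit per year.
Q* = √(2DS/H) = √(2 × 53,000 × 85.6 / 30.451) ≈ 545.87.
Cycle time = Q*/D × 300 = 545.87 / 53,000 × 300 ≈ 3.090 days.

T ≈ 3.1 days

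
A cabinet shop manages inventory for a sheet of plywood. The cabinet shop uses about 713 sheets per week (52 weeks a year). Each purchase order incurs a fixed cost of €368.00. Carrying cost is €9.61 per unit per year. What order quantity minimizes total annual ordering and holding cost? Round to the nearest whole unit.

Annual demand D = 713 × 52 = 37,076.
EOQ = √(2DS / H) = √(2 × 37,076 × 368 / 9.61).
= √(27,287,936 / 9.61) = √2,839,535.4839 ≈ 1685.092.

Q* ≈ 1,685 sheets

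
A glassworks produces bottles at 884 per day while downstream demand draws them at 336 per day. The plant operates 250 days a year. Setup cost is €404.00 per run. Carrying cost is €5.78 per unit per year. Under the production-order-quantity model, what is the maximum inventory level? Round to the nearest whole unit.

Annual demand D = 336 × 250 = 84,000.
Production build-up factor (1 − d/p) = 1 − 336/884 = 0.6199.
Q* = √(2DS / (H(1 − d/p))) = √(2 × 84,000 × 404 / (5.78 × 0.6199)).
= √(67,872,000 / 3.5831) ≈ 4352.284.
Maximum inventory = Q*(1 − d/p) = 4352.284 × 0.6199 ≈ 2698.022.

I_max ≈ 2,698 bottles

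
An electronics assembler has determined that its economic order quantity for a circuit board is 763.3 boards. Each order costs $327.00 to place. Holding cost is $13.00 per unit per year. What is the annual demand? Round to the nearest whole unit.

D ≈ 11,581 boards per year

The basic EOQ model gives Q* = √(2DS/H); rearrange for the unknown.
From Q* = √(2DS/H): D = Q*²H / (2S) = 763.3² × 13 / (2 × 327) = 11581.268.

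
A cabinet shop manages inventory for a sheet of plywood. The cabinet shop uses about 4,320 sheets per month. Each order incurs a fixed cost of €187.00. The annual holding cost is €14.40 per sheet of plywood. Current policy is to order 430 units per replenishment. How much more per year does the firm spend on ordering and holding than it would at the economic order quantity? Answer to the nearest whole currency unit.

Extra cost ≈ €8,931 per year

Annual demand D = 4,320 × 12 = 51,840.
EOQ = √(2DS/H) = √(2 × 51,840 × 187 / 14.4) ≈ 1160.34.
Cost at Q* = (D/Q*)S + (Q*/2)H = √(2DSH) ≈ €16,708.96.
Cost at Q = 430: (51,840/430)×187 + (430/2)×14.4 = €22,544.37 + €3,096.00 = €25,640.37.
Excess = €25,640.37 − €16,708.96 = €8,931.41.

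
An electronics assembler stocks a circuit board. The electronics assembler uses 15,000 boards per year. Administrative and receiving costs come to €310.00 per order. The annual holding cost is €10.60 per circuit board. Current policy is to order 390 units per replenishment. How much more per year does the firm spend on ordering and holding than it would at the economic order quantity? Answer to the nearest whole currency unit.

EOQ = √(2DS/H) = √(2 × 15,000 × 310 / 10.6) ≈ 936.67.
Cost at Q* = (D/Q*)S + (Q*/2)H = √(2DSH) ≈ €9,928.75.
Cost at Q = 390: (15,000/390)×310 + (390/2)×10.6 = €11,923.08 + €2,067.00 = €13,990.08.
Excess = €13,990.08 − €9,928.75 = €4,061.33.

Extra cost ≈ €4,061 per year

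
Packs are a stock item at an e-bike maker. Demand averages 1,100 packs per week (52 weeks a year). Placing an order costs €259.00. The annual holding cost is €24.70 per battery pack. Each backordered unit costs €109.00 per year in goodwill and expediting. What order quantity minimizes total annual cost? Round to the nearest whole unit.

Q* ≈ 1,213 packs

Annual demand D = 1,100 × 52 = 57,200.
With planned backorders, Q* = √(2DS/H) · √((H+B)/B).
√(2DS/H) = √(2 × 57,200 × 259 / 24.7) = 1095.253.
√((H+B)/B) = √((24.7+109)/109) = 1.1075.
Q* ≈ 1213.017.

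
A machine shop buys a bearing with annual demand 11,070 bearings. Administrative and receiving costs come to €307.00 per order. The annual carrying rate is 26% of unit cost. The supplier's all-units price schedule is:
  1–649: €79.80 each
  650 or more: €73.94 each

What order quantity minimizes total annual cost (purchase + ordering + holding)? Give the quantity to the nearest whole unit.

Q* ≈ 650 bearings

Holding cost per unit per year at price C is H = 0.26·C.
Evaluate total cost at each tier's feasible EOQ or, if the EOQ is below the tier, at the tier's minimum quantity.
EOQ at €79.80 = 572.4 (feasible in tier 1): TC = 11,070×€79.80 + (11,070/572.4)×307 + (572.4/2)×0.26×€79.80 = €895,261.34.
EOQ at €73.94 = 594.6 < 650, so use break Q=650: TC = 11,070×€73.94 + (11,070/650.0)×307 + (650.0/2)×0.26×€73.94 = €829,992.18.
Lowest total cost is €829,992.18 at Q = 650.0.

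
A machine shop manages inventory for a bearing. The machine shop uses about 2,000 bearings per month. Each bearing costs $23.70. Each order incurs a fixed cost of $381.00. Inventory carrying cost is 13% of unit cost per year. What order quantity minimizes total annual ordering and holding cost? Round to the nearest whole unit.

Q* ≈ 2,436 bearings

Annual demand D = 2,000 × 12 = 24,000.
Holding cost H = 0.13 × $23.70 = $3.0810 per unit per year.
EOQ = √(2DS / H) = √(2 × 24,000 × 381 / 3.081).
= √(18,288,000 / 3.081) = √5,935,735.1509 ≈ 2436.336.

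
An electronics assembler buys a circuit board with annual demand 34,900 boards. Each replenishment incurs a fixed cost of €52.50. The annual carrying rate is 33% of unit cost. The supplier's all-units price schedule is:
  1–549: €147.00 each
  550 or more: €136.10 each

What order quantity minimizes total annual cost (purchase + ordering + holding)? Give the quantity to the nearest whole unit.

Q* ≈ 550 boards

Holding cost per unit per year at price C is H = 0.33·C.
Evaluate total cost at each tier's feasible EOQ or, if the EOQ is below the tier, at the tier's minimum quantity.
EOQ at €147.00 = 274.8 (feasible in tier 1): TC = 34,900×€147.00 + (34,900/274.8)×52.5 + (274.8/2)×0.33×€147.00 = €5,143,632.85.
EOQ at €136.10 = 285.6 < 550, so use break Q=550: TC = 34,900×€136.10 + (34,900/550.0)×52.5 + (550.0/2)×0.33×€136.10 = €4,765,572.44.
Lowest total cost is €4,765,572.44 at Q = 550.0.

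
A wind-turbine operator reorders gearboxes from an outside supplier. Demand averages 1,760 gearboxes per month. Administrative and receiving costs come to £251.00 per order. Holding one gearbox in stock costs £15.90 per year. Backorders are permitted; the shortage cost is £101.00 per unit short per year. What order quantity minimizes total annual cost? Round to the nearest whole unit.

Annual demand D = 1,760 × 12 = 21,120.
With planned backorders, Q* = √(2DS/H) · √((H+B)/B).
√(2DS/H) = √(2 × 21,120 × 251 / 15.9) = 816.583.
√((H+B)/B) = √((15.9+101)/101) = 1.0758.
Q* ≈ 878.510.

Q* ≈ 879 gearboxes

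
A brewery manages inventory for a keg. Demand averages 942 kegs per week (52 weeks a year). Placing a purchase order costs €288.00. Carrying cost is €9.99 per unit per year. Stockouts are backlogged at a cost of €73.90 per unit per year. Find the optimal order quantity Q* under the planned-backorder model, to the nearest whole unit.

Annual demand D = 942 × 52 = 48,984.
With planned backorders, Q* = √(2DS/H) · √((H+B)/B).
√(2DS/H) = √(2 × 48,984 × 288 / 9.99) = 1680.566.
√((H+B)/B) = √((9.99+73.9)/73.9) = 1.0654.
Q* ≈ 1790.558.

Q* ≈ 1,791 kegs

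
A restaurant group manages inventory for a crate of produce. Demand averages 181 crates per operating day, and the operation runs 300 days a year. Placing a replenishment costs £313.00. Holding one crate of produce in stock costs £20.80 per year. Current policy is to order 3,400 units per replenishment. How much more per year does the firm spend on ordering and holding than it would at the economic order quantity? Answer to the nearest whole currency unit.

Extra cost ≈ £13,769 per year

Annual demand D = 181 × 300 = 54,300.
EOQ = √(2DS/H) = √(2 × 54,300 × 313 / 20.8) ≈ 1278.37.
Cost at Q* = (D/Q*)S + (Q*/2)H = √(2DSH) ≈ £26,590.03.
Cost at Q = 3,400: (54,300/3,400)×313 + (3,400/2)×20.8 = £4,998.79 + £35,360.00 = £40,358.79.
Excess = £40,358.79 − £26,590.03 = £13,768.77.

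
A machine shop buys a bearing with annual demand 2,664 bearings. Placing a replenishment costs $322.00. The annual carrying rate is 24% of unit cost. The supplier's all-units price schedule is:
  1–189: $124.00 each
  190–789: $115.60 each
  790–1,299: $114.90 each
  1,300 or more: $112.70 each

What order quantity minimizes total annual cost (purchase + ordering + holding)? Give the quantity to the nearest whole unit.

Q* ≈ 249 bearings

Holding cost per unit per year at price C is H = 0.24·C.
For each price level, check whether its EOQ is feasible; otherwise the best quantity at that price is the breakpoint.
Tier 1 ($124.00): EOQ = 240.1 exceeds tier's upper bound 189, so this tier is dominated.
EOQ at $115.60 = 248.7 (feasible in tier 2): TC = 2,664×$115.60 + (2,664/248.7)×322 + (248.7/2)×0.24×$115.60 = $314,857.53.
EOQ at $114.90 = 249.4 < 790, so use break Q=790: TC = 2,664×$114.90 + (2,664/790.0)×322 + (790.0/2)×0.24×$114.90 = $318,071.95.
EOQ at $112.70 = 251.9 < 1300, so use break Q=1300: TC = 2,664×$112.70 + (2,664/1300.0)×322 + (1300.0/2)×0.24×$112.70 = $318,473.85.
Lowest total cost is $314,857.53 at Q = 248.7.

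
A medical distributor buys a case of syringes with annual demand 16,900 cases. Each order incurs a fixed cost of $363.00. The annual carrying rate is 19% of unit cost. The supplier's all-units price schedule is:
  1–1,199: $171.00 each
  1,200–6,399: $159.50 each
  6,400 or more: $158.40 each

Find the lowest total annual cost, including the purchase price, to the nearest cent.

TC* ≈ $2,718,845.25

Holding cost per unit per year at price C is H = 0.19·C.
Candidates are each tier's EOQ (if it falls in that tier) and each price-break quantity.
EOQ at $171.00 = 614.5 (feasible in tier 1): TC = 16,900×$171.00 + (16,900/614.5)×363 + (614.5/2)×0.19×$171.00 = $2,909,865.79.
EOQ at $159.50 = 636.3 < 1200, so use break Q=1200: TC = 16,900×$159.50 + (16,900/1200.0)×363 + (1200.0/2)×0.19×$159.50 = $2,718,845.25.
EOQ at $158.40 = 638.5 < 6400, so use break Q=6400: TC = 16,900×$158.40 + (16,900/6400.0)×363 + (6400.0/2)×0.19×$158.40 = $2,774,225.75.
Lowest total cost among the candidates is at Q = 1200.0.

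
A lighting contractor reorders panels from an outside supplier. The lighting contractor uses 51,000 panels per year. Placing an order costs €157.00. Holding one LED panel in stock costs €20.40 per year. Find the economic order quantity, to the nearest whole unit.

EOQ = √(2DS / H) = √(2 × 51,000 × 157 / 20.4).
= √(16,014,000 / 20.4) = √785,000 ≈ 886.002.

Q* ≈ 886 panels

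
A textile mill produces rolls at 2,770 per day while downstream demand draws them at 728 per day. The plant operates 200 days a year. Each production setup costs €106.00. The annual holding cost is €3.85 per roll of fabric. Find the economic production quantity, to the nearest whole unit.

Q* ≈ 3,298 rolls

Annual demand D = 728 × 200 = 145,600.
Production build-up factor (1 − d/p) = 1 − 728/2,770 = 0.7372.
Q* = √(2DS / (H(1 − d/p))) = √(2 × 145,600 × 106 / (3.85 × 0.7372)).
= √(30,867,200 / 2.8382) ≈ 3297.845.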